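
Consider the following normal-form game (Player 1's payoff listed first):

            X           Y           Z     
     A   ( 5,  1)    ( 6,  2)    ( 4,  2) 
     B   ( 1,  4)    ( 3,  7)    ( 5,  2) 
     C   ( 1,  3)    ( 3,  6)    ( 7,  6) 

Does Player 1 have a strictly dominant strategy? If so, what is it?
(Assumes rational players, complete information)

No strictly dominant strategy exists for Player 1

Work:
A strategy strictly dominates another if it gives a strictly higher payoff against every opponent action. Compare each pair of P1's strategies column-by-column:
  A vs B: [5 vs 1, 6 vs 3, 4 vs 5] → A does not strictly dominate B (column Z: 4 ≤ 5)
  A vs C: [5 vs 1, 6 vs 3, 4 vs 7] → A does not strictly dominate C (column Z: 4 ≤ 7)
  B vs A: [1 vs 5, 3 vs 6, 5 vs 4] → B does not strictly dominate A (column X: 1 ≤ 5)
  B vs C: [1 vs 1, 3 vs 3, 5 vs 7] → B does not strictly dominate C (column X: 1 ≤ 1)
  C vs A: [1 vs 5, 3 vs 6, 7 vs 4] → C does not strictly dominate A (column X: 1 ≤ 5)
  C vs B: [1 vs 1, 3 vs 3, 7 vs 5] → C does not strictly dominate B (column X: 1 ≤ 1)
No single strategy strictly dominates all others → no strictly dominant strategy.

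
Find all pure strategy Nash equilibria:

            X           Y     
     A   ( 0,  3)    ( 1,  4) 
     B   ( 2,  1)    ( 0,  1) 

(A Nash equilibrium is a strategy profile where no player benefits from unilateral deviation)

Nash equilibrium: (A, Y), (B, X)

Work:
Best responses:
  P1 vs X: payoffs [0, 2] → best response B (payoff 2)
  P1 vs Y: payoffs [1, 0] → best response A (payoff 1)
  P2 vs A: payoffs [3, 4] → best response Y (payoff 4)
  P2 vs B: payoffs [1, 1] → best response X/Y (payoff 1)
Mutual best responses: (A,Y), (B,X) → Nash equilibria.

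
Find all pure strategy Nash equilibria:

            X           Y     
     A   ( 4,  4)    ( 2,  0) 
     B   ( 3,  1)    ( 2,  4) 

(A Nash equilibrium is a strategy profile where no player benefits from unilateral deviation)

Nash equilibrium: (A, X), (B, Y)

Work:
Best responses:
  P1 vs X: payoffs [4, 3] → best response A (payoff 4)
  P1 vs Y: payoffs [2, 2] → best response A/B (payoff 2)
  P2 vs A: payoffs [4, 0] → best response X (payoff 4)
  P2 vs B: payoffs [1, 4] → best response Y (payoff 4)
Mutual best responses: (A,X), (B,Y) → Nash equilibria.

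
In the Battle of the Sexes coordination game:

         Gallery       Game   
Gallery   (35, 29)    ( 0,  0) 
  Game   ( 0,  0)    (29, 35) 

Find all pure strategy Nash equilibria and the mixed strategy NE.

Pure NE: (Gallery, Gallery) and (Game, Game); Mixed NE: p = 0.5469, q = 0.4531

Work:
Check pure NE:
(Gallery, Gallery): (35, 29) - no unilateral deviation beneficial
(Game, Game): (29, 35) - no unilateral deviation beneficial
Mixed NE: P1 plays Gallery with p = 0.5469, P2 plays Gallery with q = 0.4531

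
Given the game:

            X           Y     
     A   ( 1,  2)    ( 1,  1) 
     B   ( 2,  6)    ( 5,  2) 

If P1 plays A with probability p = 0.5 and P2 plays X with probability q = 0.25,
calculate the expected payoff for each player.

E[P1] = 2.625, E[P2] = 2.125

Work:
E[P1] = p·q·π₁(A,X) + p·(1-q)·π₁(A,Y) + (1-p)·q·π₁(B,X) + (1-p)·(1-q)·π₁(B,Y)
= 0.5·0.25·1 + 0.5·0.75·1 + 0.5·0.25·2 + 0.5·0.75·5
= 2.625

E[P2] = 2.125 (similar calculation)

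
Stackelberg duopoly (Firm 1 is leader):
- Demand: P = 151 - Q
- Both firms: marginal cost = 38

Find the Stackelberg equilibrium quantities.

q₁* (leader) = 56.5, q₂* (follower) = 28.25

Work:
Follower's reaction: q₂ = (a - c - q₁)/2
Leader substitutes: π₁ = q₁·(a - q₁ - (a-c-q₁)/2 - c)
FOC: q₁* = (151 - 38)/2 = 56.50
Then: q₂* = (151 - 38 - 56.5)/2 = 28.25
Leader has first-mover advantage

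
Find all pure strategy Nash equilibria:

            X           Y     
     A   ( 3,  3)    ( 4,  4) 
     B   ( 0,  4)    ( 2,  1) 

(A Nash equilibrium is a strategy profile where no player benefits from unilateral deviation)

Nash equilibrium: (A, Y)

Work:
Best responses:
  P1 vs X: payoffs [3, 0] → best response A (payoff 3)
  P1 vs Y: payoffs [4, 2] → best response A (payoff 4)
  P2 vs A: payoffs [3, 4] → best response Y (payoff 4)
  P2 vs B: payoffs [4, 1] → best response X (payoff 4)
Mutual best responses: (A,Y) → Nash equilibria.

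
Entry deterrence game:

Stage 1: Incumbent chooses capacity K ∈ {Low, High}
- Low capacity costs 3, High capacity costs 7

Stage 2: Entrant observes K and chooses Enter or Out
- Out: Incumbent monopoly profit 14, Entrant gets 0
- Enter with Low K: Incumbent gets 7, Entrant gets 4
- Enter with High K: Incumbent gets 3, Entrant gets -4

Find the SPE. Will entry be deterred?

SPE: (High, Enter|Low, Out|High); Entry deterred. Incumbent net profit = 7

Work:
After Low K: Entrant enters (4 > 0)
After High K: Entrant stays out (-4 < 0)
Incumbent: Low → 7−3=4, High → 14−7=7
Incumbent chooses High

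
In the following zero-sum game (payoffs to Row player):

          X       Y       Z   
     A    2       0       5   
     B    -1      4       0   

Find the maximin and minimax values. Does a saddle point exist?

Maximin = 0, Minimax = 2, Saddle: False

Work:
Row minimums: [0, -1] → maximin = 0
Column maximums: [2, 4, 5] → minimax = 2
No saddle point (maximin ≠ minimax). Mixed strategy needed.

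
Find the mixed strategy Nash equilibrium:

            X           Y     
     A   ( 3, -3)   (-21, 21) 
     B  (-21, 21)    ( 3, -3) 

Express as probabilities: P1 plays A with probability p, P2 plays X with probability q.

p = 0.5, q = 0.5

Work:
Find probabilities that make opponent indifferent:
P2 chooses q to make P1 indifferent between A and B
P1 chooses p to make P2 indifferent between X and Y
Mixed NE: P1 plays (A: 0.5, B: 0.5), P2 plays (X: 0.5, Y: 0.5)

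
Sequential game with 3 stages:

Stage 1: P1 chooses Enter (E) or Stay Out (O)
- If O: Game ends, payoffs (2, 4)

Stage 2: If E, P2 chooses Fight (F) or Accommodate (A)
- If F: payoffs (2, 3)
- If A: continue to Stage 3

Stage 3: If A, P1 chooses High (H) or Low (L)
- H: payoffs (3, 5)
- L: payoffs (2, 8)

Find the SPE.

SPE: (E, A, H); Outcome (3, 5)

Work:
Stage 3: P1 chooses H (3 vs 2)
Stage 2: P2: F->3, A->5 (anticipating H). Choose A
Stage 1: P1: O->2, E->3 (anticipating A, H). Choose E
SPE path: E -> A -> H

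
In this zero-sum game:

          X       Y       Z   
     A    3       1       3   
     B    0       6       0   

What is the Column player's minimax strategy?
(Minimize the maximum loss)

Column should play X or Z (all achieve the minimum), value = 3

Work:
Column player minimizes Row's maximum payoff:
Column X: max payoff to Row = 3
Column Y: max payoff to Row = 6
Column Z: max payoff to Row = 3
Minimum is 3, achieved by columns X, Z (tied).
Each of X or Z is a minimax strategy.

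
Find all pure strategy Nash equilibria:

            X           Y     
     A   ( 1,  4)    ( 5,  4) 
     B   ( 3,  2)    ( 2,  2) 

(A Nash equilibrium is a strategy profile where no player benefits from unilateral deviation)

Nash equilibrium: (A, Y), (B, X)

Work:
Best responses:
  P1 vs X: payoffs [1, 3] → best response B (payoff 3)
  P1 vs Y: payoffs [5, 2] → best response A (payoff 5)
  P2 vs A: payoffs [4, 4] → best response X/Y (payoff 4)
  P2 vs B: payoffs [2, 2] → best response X/Y (payoff 2)
Mutual best responses: (A,Y), (B,X) → Nash equilibria.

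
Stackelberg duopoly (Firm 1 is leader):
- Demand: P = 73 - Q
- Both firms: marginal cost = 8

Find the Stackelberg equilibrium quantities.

q₁* (leader) = 32.5, q₂* (follower) = 16.25

Work:
Follower's reaction: q₂ = (a - c - q₁)/2
Leader substitutes: π₁ = q₁·(a - q₁ - (a-c-q₁)/2 - c)
FOC: q₁* = (73 - 8)/2 = 32.50
Then: q₂* = (73 - 8 - 32.5)/2 = 16.25
Leader has first-mover advantage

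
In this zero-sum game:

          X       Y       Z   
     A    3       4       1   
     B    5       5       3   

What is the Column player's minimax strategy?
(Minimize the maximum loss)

Column should play Z, value = 3

Work:
Column player minimizes Row's maximum payoff:
Column X: max payoff to Row = 5
Column Y: max payoff to Row = 5
Column Z: max payoff to Row = 3
Minimum is 3, achieved by column Z.
Minimax strategy: Z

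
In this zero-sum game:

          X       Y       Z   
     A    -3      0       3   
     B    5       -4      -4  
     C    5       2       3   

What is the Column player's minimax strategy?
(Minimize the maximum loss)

Column should play Y, value = 2

Work:
Column player minimizes Row's maximum payoff:
Column X: max payoff to Row = 5
Column Y: max payoff to Row = 2
Column Z: max payoff to Row = 3
Minimum is 2, achieved by column Y.
Minimax strategy: Y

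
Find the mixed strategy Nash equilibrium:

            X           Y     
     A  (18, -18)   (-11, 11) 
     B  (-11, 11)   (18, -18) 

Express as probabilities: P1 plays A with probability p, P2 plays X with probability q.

p = 0.5, q = 0.5

Work:
Find probabilities that make opponent indifferent:
P2 chooses q to make P1 indifferent between A and B
P1 chooses p to make P2 indifferent between X and Y
Mixed NE: P1 plays (A: 0.5, B: 0.5), P2 plays (X: 0.5, Y: 0.5)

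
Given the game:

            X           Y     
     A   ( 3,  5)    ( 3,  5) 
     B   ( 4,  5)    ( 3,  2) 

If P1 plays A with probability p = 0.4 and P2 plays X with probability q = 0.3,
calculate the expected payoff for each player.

E[P1] = 3.18, E[P2] = 3.74

Work:
E[P1] = p·q·π₁(A,X) + p·(1-q)·π₁(A,Y) + (1-p)·q·π₁(B,X) + (1-p)·(1-q)·π₁(B,Y)
= 0.4·0.3·3 + 0.4·0.7·3 + 0.6·0.3·4 + 0.6·0.7·3
= 3.18

E[P2] = 3.74 (similar calculation)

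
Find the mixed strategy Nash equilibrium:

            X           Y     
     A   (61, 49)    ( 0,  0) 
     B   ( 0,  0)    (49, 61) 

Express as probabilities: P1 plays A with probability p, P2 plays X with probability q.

p = 0.5545, q = 0.4455

Work:
Find probabilities that make opponent indifferent:
P2 chooses q to make P1 indifferent between A and B
P1 chooses p to make P2 indifferent between X and Y
Mixed NE: P1 plays (A: 0.5545, B: 0.4455), P2 plays (X: 0.4455, Y: 0.5545)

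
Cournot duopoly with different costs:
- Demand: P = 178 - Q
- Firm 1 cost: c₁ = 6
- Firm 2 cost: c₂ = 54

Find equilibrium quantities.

q₁* = 73.33, q₂* = 25.33

Work:
Reaction: q₁ = (178 - 6 - q₂)/2
Reaction: q₂ = (178 - 54 - q₁)/2
Solve simultaneously:
q₁* = (178 - 2×6 + 54)/3 = 73.33
q₂* = (178 - 2×54 + 6)/3 = 25.33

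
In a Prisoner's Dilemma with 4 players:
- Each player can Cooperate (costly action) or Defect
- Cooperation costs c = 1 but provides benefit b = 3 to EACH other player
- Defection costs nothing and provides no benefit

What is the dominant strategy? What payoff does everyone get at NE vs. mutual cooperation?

Dominant: Defect; NE payoff = 0; Coop payoff = 8

Work:
Defect dominates (saves cost c = 1, benefit to others is external)
NE: All defect → everyone gets 0
If all cooperate: each receives (3)×3 - 1 = 8
Social dilemma: 8 > 0 but NE gives 0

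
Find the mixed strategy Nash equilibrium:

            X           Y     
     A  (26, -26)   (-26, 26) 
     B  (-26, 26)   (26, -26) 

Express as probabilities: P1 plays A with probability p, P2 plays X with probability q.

p = 0.5, q = 0.5

Work:
Find probabilities that make opponent indifferent:
P2 chooses q to make P1 indifferent between A and B
P1 chooses p to make P2 indifferent between X and Y
Mixed NE: P1 plays (A: 0.5, B: 0.5), P2 plays (X: 0.5, Y: 0.5)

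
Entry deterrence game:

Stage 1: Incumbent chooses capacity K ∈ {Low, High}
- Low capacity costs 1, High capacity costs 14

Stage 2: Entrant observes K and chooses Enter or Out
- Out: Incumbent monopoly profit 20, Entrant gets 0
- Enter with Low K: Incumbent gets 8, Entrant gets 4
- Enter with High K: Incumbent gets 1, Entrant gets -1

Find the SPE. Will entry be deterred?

SPE: (Low, Enter|Low, Out|High); Entry not deterred. Incumbent net profit = 7, Entrant gets 4

Work:
After Low K: Entrant enters (4 > 0)
After High K: Entrant stays out (-1 < 0)
Incumbent: Low → 8−1=7, High → 20−14=6
Incumbent chooses Low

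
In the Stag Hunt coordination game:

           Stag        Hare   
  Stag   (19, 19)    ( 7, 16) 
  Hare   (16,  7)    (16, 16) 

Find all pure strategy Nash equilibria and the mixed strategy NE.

Pure NE: (Stag, Stag) and (Hare, Hare); Mixed NE: p = 0.75, q = 0.75

Work:
Check pure NE:
(Stag, Stag): (19, 19) - no unilateral deviation beneficial
(Hare, Hare): (16, 16) - no unilateral deviation beneficial
Mixed NE: P1 plays Stag with p = 0.75, P2 plays Stag with q = 0.75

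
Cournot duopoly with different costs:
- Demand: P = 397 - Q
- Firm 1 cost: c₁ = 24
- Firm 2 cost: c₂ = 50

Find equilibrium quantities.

q₁* = 133.0, q₂* = 107.0

Work:
Reaction: q₁ = (397 - 24 - q₂)/2
Reaction: q₂ = (397 - 50 - q₁)/2
Solve simultaneously:
q₁* = (397 - 2×24 + 50)/3 = 133.0
q₂* = (397 - 2×50 + 24)/3 = 107.0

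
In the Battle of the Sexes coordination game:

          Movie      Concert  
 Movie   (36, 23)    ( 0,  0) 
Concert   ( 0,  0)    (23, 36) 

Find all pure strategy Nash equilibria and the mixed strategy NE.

Pure NE: (Movie, Movie) and (Concert, Concert); Mixed NE: p = 0.6102, q = 0.3898

Work:
Check pure NE:
(Movie, Movie): (36, 23) - no unilateral deviation beneficial
(Concert, Concert): (23, 36) - no unilateral deviation beneficial
Mixed NE: P1 plays Movie with p = 0.6102, P2 plays Movie with q = 0.3898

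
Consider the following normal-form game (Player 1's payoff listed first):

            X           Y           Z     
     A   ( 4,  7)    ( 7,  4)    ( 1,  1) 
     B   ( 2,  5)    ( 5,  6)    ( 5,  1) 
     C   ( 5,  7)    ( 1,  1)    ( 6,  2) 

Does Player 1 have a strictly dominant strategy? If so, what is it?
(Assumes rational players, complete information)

No strictly dominant strategy exists for Player 1

Work:
A strategy strictly dominates another if it gives a strictly higher payoff against every opponent action. Compare each pair of P1's strategies column-by-column:
  A vs B: [4 vs 2, 7 vs 5, 1 vs 5] → A does not strictly dominate B (column Z: 1 ≤ 5)
  A vs C: [4 vs 5, 7 vs 1, 1 vs 6] → A does not strictly dominate C (column X: 4 ≤ 5)
  B vs A: [2 vs 4, 5 vs 7, 5 vs 1] → B does not strictly dominate A (column X: 2 ≤ 4)
  B vs C: [2 vs 5, 5 vs 1, 5 vs 6] → B does not strictly dominate C (column X: 2 ≤ 5)
  C vs A: [5 vs 4, 1 vs 7, 6 vs 1] → C does not strictly dominate A (column Y: 1 ≤ 7)
  C vs B: [5 vs 2, 1 vs 5, 6 vs 5] → C does not strictly dominate B (column Y: 1 ≤ 5)
No single strategy strictly dominates all others → no strictly dominant strategy.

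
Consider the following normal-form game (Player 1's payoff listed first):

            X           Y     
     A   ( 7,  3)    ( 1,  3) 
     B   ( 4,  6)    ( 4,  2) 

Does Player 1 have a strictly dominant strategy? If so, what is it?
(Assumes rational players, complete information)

No strictly dominant strategy exists for Player 1

Work:
A strategy strictly dominates another if it gives a strictly higher payoff against every opponent action. Compare each pair of P1's strategies column-by-column:
  A vs B: [7 vs 4, 1 vs 4] → A does not strictly dominate B (column Y: 1 ≤ 4)
  B vs A: [4 vs 7, 4 vs 1] → B does not strictly dominate A (column X: 4 ≤ 7)
No single strategy strictly dominates all others → no strictly dominant strategy.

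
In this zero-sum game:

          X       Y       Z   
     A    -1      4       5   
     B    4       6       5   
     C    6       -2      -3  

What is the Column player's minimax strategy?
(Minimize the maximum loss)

Column should play Z, value = 5

Work:
Column player minimizes Row's maximum payoff:
Column X: max payoff to Row = 6
Column Y: max payoff to Row = 6
Column Z: max payoff to Row = 5
Minimum is 5, achieved by column Z.
Minimax strategy: Z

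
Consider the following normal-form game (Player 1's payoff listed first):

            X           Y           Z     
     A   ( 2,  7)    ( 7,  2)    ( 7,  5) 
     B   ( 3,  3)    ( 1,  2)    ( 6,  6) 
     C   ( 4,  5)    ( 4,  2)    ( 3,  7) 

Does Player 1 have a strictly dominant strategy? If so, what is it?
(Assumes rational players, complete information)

No strictly dominant strategy exists for Player 1

Work:
A strategy strictly dominates another if it gives a strictly higher payoff against every opponent action. Compare each pair of P1's strategies column-by-column:
  A vs B: [2 vs 3, 7 vs 1, 7 vs 6] → A does not strictly dominate B (column X: 2 ≤ 3)
  A vs C: [2 vs 4, 7 vs 4, 7 vs 3] → A does not strictly dominate C (column X: 2 ≤ 4)
  B vs A: [3 vs 2, 1 vs 7, 6 vs 7] → B does not strictly dominate A (column Y: 1 ≤ 7)
  B vs C: [3 vs 4, 1 vs 4, 6 vs 3] → B does not strictly dominate C (column X: 3 ≤ 4)
  C vs A: [4 vs 2, 4 vs 7, 3 vs 7] → C does not strictly dominate A (column Y: 4 ≤ 7)
  C vs B: [4 vs 3, 4 vs 1, 3 vs 6] → C does not strictly dominate B (column Z: 3 ≤ 6)
No single strategy strictly dominates all others → no strictly dominant strategy.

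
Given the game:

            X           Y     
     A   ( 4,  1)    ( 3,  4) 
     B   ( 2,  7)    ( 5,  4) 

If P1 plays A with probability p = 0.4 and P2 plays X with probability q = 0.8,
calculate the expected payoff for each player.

E[P1] = 3.08, E[P2] = 4.48

Work:
E[P1] = p·q·π₁(A,X) + p·(1-q)·π₁(A,Y) + (1-p)·q·π₁(B,X) + (1-p)·(1-q)·π₁(B,Y)
= 0.4·0.8·4 + 0.4·0.2·3 + 0.6·0.8·2 + 0.6·0.2·5
= 3.08

E[P2] = 4.48 (similar calculation)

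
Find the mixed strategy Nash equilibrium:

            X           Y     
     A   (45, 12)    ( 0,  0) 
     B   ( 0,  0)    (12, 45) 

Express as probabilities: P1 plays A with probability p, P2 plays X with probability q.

p = 0.7895, q = 0.2105

Work:
Find probabilities that make opponent indifferent:
P2 chooses q to make P1 indifferent between A and B
P1 chooses p to make P2 indifferent between X and Y
Mixed NE: P1 plays (A: 0.7895, B: 0.2105), P2 plays (X: 0.2105, Y: 0.7895)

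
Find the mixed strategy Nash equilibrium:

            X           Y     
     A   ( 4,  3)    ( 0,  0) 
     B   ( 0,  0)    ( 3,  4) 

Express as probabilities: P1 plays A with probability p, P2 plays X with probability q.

p = 0.5714, q = 0.4286

Work:
Find probabilities that make opponent indifferent:
P2 chooses q to make P1 indifferent between A and B
P1 chooses p to make P2 indifferent between X and Y
Mixed NE: P1 plays (A: 0.5714, B: 0.4286), P2 plays (X: 0.4286, Y: 0.5714)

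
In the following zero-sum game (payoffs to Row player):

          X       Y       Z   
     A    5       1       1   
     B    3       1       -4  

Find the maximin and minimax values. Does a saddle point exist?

Maximin = 1, Minimax = 1, Saddle: True

Work:
Row minimums: [1, -4] → maximin = 1
Column maximums: [5, 1, 1] → minimax = 1
Saddle point exists! Game value = 1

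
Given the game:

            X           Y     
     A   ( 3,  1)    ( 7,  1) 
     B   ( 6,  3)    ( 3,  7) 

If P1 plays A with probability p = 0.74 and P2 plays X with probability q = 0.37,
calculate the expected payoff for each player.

E[P1] = 5.1534, E[P2] = 2.1752

Work:
E[P1] = p·q·π₁(A,X) + p·(1-q)·π₁(A,Y) + (1-p)·q·π₁(B,X) + (1-p)·(1-q)·π₁(B,Y)
= 0.74·0.37·3 + 0.74·0.63·7 + 0.26·0.37·6 + 0.26·0.63·3
= 5.1534

E[P2] = 2.1752 (similar calculation)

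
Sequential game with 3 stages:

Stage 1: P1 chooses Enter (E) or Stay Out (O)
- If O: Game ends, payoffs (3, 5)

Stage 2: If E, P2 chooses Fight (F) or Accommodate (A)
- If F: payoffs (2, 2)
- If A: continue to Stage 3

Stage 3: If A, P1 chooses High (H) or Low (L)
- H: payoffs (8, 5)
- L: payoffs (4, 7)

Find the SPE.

SPE: (E, A, H); Outcome (8, 5)

Work:
Stage 3: P1 chooses H (8 vs 4)
Stage 2: P2: F->2, A->5 (anticipating H). Choose A
Stage 1: P1: O->3, E->8 (anticipating A, H). Choose E
SPE path: E -> A -> H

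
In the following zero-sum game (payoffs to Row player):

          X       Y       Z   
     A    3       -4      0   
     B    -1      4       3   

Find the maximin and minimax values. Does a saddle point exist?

Maximin = -1, Minimax = 3, Saddle: False

Work:
Row minimums: [-4, -1] → maximin = -1
Column maximums: [3, 4, 3] → minimax = 3
No saddle point (maximin ≠ minimax). Mixed strategy needed.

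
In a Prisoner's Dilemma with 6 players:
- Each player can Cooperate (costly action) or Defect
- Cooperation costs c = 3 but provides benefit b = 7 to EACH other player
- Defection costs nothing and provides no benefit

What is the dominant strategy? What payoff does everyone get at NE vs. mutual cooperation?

Dominant: Defect; NE payoff = 0; Coop payoff = 32

Work:
Defect dominates (saves cost c = 3, benefit to others is external)
NE: All defect → everyone gets 0
If all cooperate: each receives (5)×7 - 3 = 32
Social dilemma: 32 > 0 but NE gives 0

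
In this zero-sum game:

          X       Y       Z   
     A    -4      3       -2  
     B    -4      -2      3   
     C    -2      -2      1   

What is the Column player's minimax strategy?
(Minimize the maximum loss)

Column should play X, value = -2

Work:
Column player minimizes Row's maximum payoff:
Column X: max payoff to Row = -2
Column Y: max payoff to Row = 3
Column Z: max payoff to Row = 3
Minimum is -2, achieved by column X.
Minimax strategy: X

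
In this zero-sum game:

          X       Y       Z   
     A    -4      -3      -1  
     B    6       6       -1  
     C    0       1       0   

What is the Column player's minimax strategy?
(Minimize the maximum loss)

Column should play Z, value = 0

Work:
Column player minimizes Row's maximum payoff:
Column X: max payoff to Row = 6
Column Y: max payoff to Row = 6
Column Z: max payoff to Row = 0
Minimum is 0, achieved by column Z.
Minimax strategy: Z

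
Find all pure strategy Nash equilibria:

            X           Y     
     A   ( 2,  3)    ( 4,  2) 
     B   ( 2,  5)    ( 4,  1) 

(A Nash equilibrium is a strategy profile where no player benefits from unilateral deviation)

Nash equilibrium: (A, X), (B, X)

Work:
Best responses:
  P1 vs X: payoffs [2, 2] → best response A/B (payoff 2)
  P1 vs Y: payoffs [4, 4] → best response A/B (payoff 4)
  P2 vs A: payoffs [3, 2] → best response X (payoff 3)
  P2 vs B: payoffs [5, 1] → best response X (payoff 5)
Mutual best responses: (A,X), (B,X) → Nash equilibria.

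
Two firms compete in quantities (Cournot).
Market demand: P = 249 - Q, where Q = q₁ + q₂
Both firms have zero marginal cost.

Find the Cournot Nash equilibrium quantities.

q₁* = q₂* = 83.0; P* = 83.0

Work:
Profit: π_i = P·q_i = (a - q_i - q_j)·q_i
FOC: ∂π_i/∂q_i = a - 2q_i - q_j = 0
Reaction function: q_i = (249 - q_j)/2
Symmetry: q* = 249/3 = 83.0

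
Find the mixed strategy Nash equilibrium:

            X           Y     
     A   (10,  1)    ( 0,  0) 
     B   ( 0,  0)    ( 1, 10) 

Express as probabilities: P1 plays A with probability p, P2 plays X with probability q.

p = 0.9091, q = 0.0909

Work:
Find probabilities that make opponent indifferent:
P2 chooses q to make P1 indifferent between A and B
P1 chooses p to make P2 indifferent between X and Y
Mixed NE: P1 plays (A: 0.9091, B: 0.0909), P2 plays (X: 0.0909, Y: 0.9091)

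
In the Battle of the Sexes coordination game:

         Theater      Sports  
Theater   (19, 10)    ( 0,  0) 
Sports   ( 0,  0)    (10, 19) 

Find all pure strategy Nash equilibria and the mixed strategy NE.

Pure NE: (Theater, Theater) and (Sports, Sports); Mixed NE: p = 0.6552, q = 0.3448

Work:
Check pure NE:
(Theater, Theater): (19, 10) - no unilateral deviation beneficial
(Sports, Sports): (10, 19) - no unilateral deviation beneficial
Mixed NE: P1 plays Theater with p = 0.6552, P2 plays Theater with q = 0.3448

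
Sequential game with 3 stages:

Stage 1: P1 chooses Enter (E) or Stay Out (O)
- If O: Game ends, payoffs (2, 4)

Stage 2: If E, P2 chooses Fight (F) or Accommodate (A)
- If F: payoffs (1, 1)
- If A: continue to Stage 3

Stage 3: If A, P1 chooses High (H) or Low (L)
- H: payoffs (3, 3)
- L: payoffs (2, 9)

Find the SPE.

SPE: (E, A, H); Outcome (3, 3)

Work:
Stage 3: P1 chooses H (3 vs 2)
Stage 2: P2: F->1, A->3 (anticipating H). Choose A
Stage 1: P1: O->2, E->3 (anticipating A, H). Choose E
SPE path: E -> A -> H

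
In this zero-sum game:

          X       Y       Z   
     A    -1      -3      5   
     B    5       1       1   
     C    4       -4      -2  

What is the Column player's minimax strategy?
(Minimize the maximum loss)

Column should play Y, value = 1

Work:
Column player minimizes Row's maximum payoff:
Column X: max payoff to Row = 5
Column Y: max payoff to Row = 1
Column Z: max payoff to Row = 5
Minimum is 1, achieved by column Y.
Minimax strategy: Y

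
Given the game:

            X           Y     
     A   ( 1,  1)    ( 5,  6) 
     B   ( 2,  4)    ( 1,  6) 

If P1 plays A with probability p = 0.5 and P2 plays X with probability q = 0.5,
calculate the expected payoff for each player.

E[P1] = 2.25, E[P2] = 4.25

Work:
E[P1] = p·q·π₁(A,X) + p·(1-q)·π₁(A,Y) + (1-p)·q·π₁(B,X) + (1-p)·(1-q)·π₁(B,Y)
= 0.5·0.5·1 + 0.5·0.5·5 + 0.5·0.5·2 + 0.5·0.5·1
= 2.25

E[P2] = 4.25 (similar calculation)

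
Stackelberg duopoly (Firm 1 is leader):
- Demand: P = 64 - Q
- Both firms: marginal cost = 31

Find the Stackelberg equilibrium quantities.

q₁* (leader) = 16.5, q₂* (follower) = 8.25

Work:
Follower's reaction: q₂ = (a - c - q₁)/2
Leader substitutes: π₁ = q₁·(a - q₁ - (a-c-q₁)/2 - c)
FOC: q₁* = (64 - 31)/2 = 16.50
Then: q₂* = (64 - 31 - 16.5)/2 = 8.25
Leader has first-mover advantage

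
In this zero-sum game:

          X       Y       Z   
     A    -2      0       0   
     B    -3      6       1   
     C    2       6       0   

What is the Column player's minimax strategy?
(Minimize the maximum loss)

Column should play Z, value = 1

Work:
Column player minimizes Row's maximum payoff:
Column X: max payoff to Row = 2
Column Y: max payoff to Row = 6
Column Z: max payoff to Row = 1
Minimum is 1, achieved by column Z.
Minimax strategy: Z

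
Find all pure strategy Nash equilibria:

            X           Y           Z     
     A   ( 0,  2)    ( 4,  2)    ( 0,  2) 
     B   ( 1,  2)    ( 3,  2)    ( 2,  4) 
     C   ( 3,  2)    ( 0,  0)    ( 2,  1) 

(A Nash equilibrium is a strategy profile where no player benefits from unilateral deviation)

Nash equilibrium: (A, Y), (B, Z), (C, X)

Work:
Best responses:
  P1 vs X: payoffs [0, 1, 3] → best response C (payoff 3)
  P1 vs Y: payoffs [4, 3, 0] → best response A (payoff 4)
  P1 vs Z: payoffs [0, 2, 2] → best response B/C (payoff 2)
  P2 vs A: payoffs [2, 2, 2] → best response X/Y/Z (payoff 2)
  P2 vs B: payoffs [2, 2, 4] → best response Z (payoff 4)
  P2 vs C: payoffs [2, 0, 1] → best response X (payoff 2)
Mutual best responses: (A,Y), (B,Z), (C,X) → Nash equilibria.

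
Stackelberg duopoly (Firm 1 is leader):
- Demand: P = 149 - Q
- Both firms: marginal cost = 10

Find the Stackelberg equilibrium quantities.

q₁* (leader) = 69.5, q₂* (follower) = 34.75

Work:
Follower's reaction: q₂ = (a - c - q₁)/2
Leader substitutes: π₁ = q₁·(a - q₁ - (a-c-q₁)/2 - c)
FOC: q₁* = (149 - 10)/2 = 69.50
Then: q₂* = (149 - 10 - 69.5)/2 = 34.75
Leader has first-mover advantage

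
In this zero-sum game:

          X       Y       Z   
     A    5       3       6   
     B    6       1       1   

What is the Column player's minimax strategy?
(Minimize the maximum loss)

Column should play Y, value = 3

Work:
Column player minimizes Row's maximum payoff:
Column X: max payoff to Row = 6
Column Y: max payoff to Row = 3
Column Z: max payoff to Row = 6
Minimum is 3, achieved by column Y.
Minimax strategy: Y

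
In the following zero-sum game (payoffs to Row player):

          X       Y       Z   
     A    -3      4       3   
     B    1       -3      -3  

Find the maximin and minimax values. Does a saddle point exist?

Maximin = -3, Minimax = 1, Saddle: False

Work:
Row minimums: [-3, -3] → maximin = -3
Column maximums: [1, 4, 3] → minimax = 1
No saddle point (maximin ≠ minimax). Mixed strategy needed.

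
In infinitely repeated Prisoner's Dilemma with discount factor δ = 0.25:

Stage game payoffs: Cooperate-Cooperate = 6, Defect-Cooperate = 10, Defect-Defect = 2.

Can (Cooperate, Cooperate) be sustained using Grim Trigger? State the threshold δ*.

δ* = 0.5; since δ = 0.25 < 0.5, cooperation cannot be sustained

Work:
For Grim Trigger:
Cooperate forever: 6/(1-δ)
Defect then punished: 10 + 2·δ/(1-δ)
Need: 6/(1-δ) ≥ 10 + 2·δ/(1-δ)
Solving: δ ≥ (T-R)/(T-P) = (10-6)/(10-2) = 0.5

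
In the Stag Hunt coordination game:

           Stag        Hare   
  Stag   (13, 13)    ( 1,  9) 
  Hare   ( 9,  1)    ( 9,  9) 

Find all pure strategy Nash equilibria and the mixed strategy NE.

Pure NE: (Stag, Stag) and (Hare, Hare); Mixed NE: p = 0.6667, q = 0.6667

Work:
Check pure NE:
(Stag, Stag): (13, 13) - no unilateral deviation beneficial
(Hare, Hare): (9, 9) - no unilateral deviation beneficial
Mixed NE: P1 plays Stag with p = 0.6667, P2 plays Stag with q = 0.6667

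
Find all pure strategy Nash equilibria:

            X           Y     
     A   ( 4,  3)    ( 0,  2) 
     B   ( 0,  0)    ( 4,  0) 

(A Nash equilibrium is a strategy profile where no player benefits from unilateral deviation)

Nash equilibrium: (A, X), (B, Y)

Work:
Best responses:
  P1 vs X: payoffs [4, 0] → best response A (payoff 4)
  P1 vs Y: payoffs [0, 4] → best response B (payoff 4)
  P2 vs A: payoffs [3, 2] → best response X (payoff 3)
  P2 vs B: payoffs [0, 0] → best response X/Y (payoff 0)
Mutual best responses: (A,X), (B,Y) → Nash equilibria.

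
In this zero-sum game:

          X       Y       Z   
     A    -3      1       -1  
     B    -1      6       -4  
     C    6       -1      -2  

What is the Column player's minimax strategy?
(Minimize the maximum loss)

Column should play Z, value = -1

Work:
Column player minimizes Row's maximum payoff:
Column X: max payoff to Row = 6
Column Y: max payoff to Row = 6
Column Z: max payoff to Row = -1
Minimum is -1, achieved by column Z.
Minimax strategy: Z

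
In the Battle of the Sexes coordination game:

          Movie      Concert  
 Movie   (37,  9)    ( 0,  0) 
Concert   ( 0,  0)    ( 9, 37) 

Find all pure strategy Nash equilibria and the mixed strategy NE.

Pure NE: (Movie, Movie) and (Concert, Concert); Mixed NE: p = 0.8043, q = 0.1957

Work:
Check pure NE:
(Movie, Movie): (37, 9) - no unilateral deviation beneficial
(Concert, Concert): (9, 37) - no unilateral deviation beneficial
Mixed NE: P1 plays Movie with p = 0.8043, P2 plays Movie with q = 0.1957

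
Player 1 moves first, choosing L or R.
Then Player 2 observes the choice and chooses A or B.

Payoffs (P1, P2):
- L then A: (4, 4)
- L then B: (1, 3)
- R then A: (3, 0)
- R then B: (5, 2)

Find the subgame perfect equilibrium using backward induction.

P1 plays R, P2 plays A after L and B after R; Payoff (5, 2)

Work:
Backward induction:
After L: P2 chooses A → P1 gets 4
After R: P2 chooses B → P1 gets 5
P1 chooses R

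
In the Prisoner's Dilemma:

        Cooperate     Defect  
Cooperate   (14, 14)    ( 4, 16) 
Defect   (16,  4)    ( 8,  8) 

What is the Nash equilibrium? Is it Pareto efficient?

(Defect, Defect) is NE; not Pareto efficient

Work:
Defect dominates Cooperate for both players:
If P2 cooperates: Defect (16) > Cooperate (14)
If P2 defects: Defect (8) > Cooperate (4)
NE: (Defect, Defect) with payoff (8, 8)
But (Cooperate, Cooperate) = (14, 14) Pareto dominates (8, 8)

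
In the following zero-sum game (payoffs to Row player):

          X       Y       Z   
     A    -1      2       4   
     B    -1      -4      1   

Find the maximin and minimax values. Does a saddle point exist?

Maximin = -1, Minimax = -1, Saddle: True

Work:
Row minimums: [-1, -4] → maximin = -1
Column maximums: [-1, 2, 4] → minimax = -1
Saddle point exists! Game value = -1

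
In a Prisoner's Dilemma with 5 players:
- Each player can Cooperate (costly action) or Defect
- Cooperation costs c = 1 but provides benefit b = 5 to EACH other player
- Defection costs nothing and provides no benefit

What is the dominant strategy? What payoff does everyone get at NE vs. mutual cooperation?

Dominant: Defect; NE payoff = 0; Coop payoff = 19

Work:
Defect dominates (saves cost c = 1, benefit to others is external)
NE: All defect → everyone gets 0
If all cooperate: each receives (4)×5 - 1 = 19
Social dilemma: 19 > 0 but NE gives 0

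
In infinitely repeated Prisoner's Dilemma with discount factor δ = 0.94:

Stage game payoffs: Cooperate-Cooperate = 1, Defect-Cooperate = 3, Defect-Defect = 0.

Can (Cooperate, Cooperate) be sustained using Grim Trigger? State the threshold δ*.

δ* = 0.6667; since δ = 0.94 ≥ 0.6667, cooperation can be sustained

Work:
For Grim Trigger:
Cooperate forever: 1/(1-δ)
Defect then punished: 3 + 0·δ/(1-δ)
Need: 1/(1-δ) ≥ 3 + 0·δ/(1-δ)
Solving: δ ≥ (T-R)/(T-P) = (3-1)/(3-0) = 0.6667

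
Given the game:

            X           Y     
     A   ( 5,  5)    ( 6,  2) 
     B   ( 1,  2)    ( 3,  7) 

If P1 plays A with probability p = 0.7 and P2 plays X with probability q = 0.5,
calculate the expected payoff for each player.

E[P1] = 4.45, E[P2] = 3.8

Work:
E[P1] = p·q·π₁(A,X) + p·(1-q)·π₁(A,Y) + (1-p)·q·π₁(B,X) + (1-p)·(1-q)·π₁(B,Y)
= 0.7·0.5·5 + 0.7·0.5·6 + 0.3·0.5·1 + 0.3·0.5·3
= 4.45

E[P2] = 3.8 (similar calculation)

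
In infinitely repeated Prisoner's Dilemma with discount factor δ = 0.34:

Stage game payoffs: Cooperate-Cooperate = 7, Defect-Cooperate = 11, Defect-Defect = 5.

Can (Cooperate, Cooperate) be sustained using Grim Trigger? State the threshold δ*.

δ* = 0.6667; since δ = 0.34 < 0.6667, cooperation cannot be sustained

Work:
For Grim Trigger:
Cooperate forever: 7/(1-δ)
Defect then punished: 11 + 5·δ/(1-δ)
Need: 7/(1-δ) ≥ 11 + 5·δ/(1-δ)
Solving: δ ≥ (T-R)/(T-P) = (11-7)/(11-5) = 0.6667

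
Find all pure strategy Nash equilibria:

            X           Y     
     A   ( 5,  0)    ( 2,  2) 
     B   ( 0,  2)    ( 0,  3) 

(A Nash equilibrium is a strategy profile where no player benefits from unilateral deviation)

Nash equilibrium: (A, Y)

Work:
Best responses:
  P1 vs X: payoffs [5, 0] → best response A (payoff 5)
  P1 vs Y: payoffs [2, 0] → best response A (payoff 2)
  P2 vs A: payoffs [0, 2] → best response Y (payoff 2)
  P2 vs B: payoffs [2, 3] → best response Y (payoff 3)
Mutual best responses: (A,Y) → Nash equilibria.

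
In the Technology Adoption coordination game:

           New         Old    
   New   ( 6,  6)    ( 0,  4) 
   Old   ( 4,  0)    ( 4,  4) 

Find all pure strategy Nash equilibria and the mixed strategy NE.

Pure NE: (New, New) and (Old, Old); Mixed NE: p = 0.6667, q = 0.6667

Work:
Check pure NE:
(New, New): (6, 6) - no unilateral deviation beneficial
(Old, Old): (4, 4) - no unilateral deviation beneficial
Mixed NE: P1 plays New with p = 0.6667, P2 plays New with q = 0.6667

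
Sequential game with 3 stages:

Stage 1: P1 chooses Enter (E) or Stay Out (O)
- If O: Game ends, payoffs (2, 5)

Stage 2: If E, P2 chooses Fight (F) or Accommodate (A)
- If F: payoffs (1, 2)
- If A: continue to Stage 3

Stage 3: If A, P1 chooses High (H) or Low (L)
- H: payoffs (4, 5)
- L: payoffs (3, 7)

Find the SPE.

SPE: (E, A, H); Outcome (4, 5)

Work:
Stage 3: P1 chooses H (4 vs 3)
Stage 2: P2: F->2, A->5 (anticipating H). Choose A
Stage 1: P1: O->2, E->4 (anticipating A, H). Choose E
SPE path: E -> A -> H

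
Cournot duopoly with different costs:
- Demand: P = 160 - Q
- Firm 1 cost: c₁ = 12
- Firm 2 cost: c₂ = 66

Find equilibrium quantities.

q₁* = 67.33, q₂* = 13.33

Work:
Reaction: q₁ = (160 - 12 - q₂)/2
Reaction: q₂ = (160 - 66 - q₁)/2
Solve simultaneously:
q₁* = (160 - 2×12 + 66)/3 = 67.33
q₂* = (160 - 2×66 + 12)/3 = 13.33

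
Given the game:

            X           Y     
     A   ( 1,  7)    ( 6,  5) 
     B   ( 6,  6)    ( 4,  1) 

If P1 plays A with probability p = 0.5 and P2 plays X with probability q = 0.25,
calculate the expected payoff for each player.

E[P1] = 4.625, E[P2] = 3.875

Work:
E[P1] = p·q·π₁(A,X) + p·(1-q)·π₁(A,Y) + (1-p)·q·π₁(B,X) + (1-p)·(1-q)·π₁(B,Y)
= 0.5·0.25·1 + 0.5·0.75·6 + 0.5·0.25·6 + 0.5·0.75·4
= 4.625

E[P2] = 3.875 (similar calculation)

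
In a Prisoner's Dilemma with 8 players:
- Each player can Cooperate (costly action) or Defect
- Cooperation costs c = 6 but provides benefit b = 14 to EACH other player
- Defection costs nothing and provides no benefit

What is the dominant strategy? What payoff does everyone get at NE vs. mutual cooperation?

Dominant: Defect; NE payoff = 0; Coop payoff = 92

Work:
Defect dominates (saves cost c = 6, benefit to others is external)
NE: All defect → everyone gets 0
If all cooperate: each receives (7)×14 - 6 = 92
Social dilemma: 92 > 0 but NE gives 0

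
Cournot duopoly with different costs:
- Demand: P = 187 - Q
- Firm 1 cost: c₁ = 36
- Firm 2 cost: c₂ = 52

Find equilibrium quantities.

q₁* = 55.67, q₂* = 39.67

Work:
Reaction: q₁ = (187 - 36 - q₂)/2
Reaction: q₂ = (187 - 52 - q₁)/2
Solve simultaneously:
q₁* = (187 - 2×36 + 52)/3 = 55.67
q₂* = (187 - 2×52 + 36)/3 = 39.67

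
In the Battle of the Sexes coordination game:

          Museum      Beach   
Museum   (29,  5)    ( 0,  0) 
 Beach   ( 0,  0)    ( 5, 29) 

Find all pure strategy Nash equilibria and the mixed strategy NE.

Pure NE: (Museum, Museum) and (Beach, Beach); Mixed NE: p = 0.8529, q = 0.1471

Work:
Check pure NE:
(Museum, Museum): (29, 5) - no unilateral deviation beneficial
(Beach, Beach): (5, 29) - no unilateral deviation beneficial
Mixed NE: P1 plays Museum with p = 0.8529, P2 plays Museum with q = 0.1471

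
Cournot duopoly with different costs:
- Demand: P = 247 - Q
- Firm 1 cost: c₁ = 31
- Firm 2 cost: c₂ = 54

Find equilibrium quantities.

q₁* = 79.67, q₂* = 56.67

Work:
Reaction: q₁ = (247 - 31 - q₂)/2
Reaction: q₂ = (247 - 54 - q₁)/2
Solve simultaneously:
q₁* = (247 - 2×31 + 54)/3 = 79.67
q₂* = (247 - 2×54 + 31)/3 = 56.67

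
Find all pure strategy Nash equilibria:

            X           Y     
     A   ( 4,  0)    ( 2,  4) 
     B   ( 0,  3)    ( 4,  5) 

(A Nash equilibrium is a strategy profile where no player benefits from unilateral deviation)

Nash equilibrium: (B, Y)

Work:
Best responses:
  P1 vs X: payoffs [4, 0] → best response A (payoff 4)
  P1 vs Y: payoffs [2, 4] → best response B (payoff 4)
  P2 vs A: payoffs [0, 4] → best response Y (payoff 4)
  P2 vs B: payoffs [3, 5] → best response Y (payoff 5)
Mutual best responses: (B,Y) → Nash equilibria.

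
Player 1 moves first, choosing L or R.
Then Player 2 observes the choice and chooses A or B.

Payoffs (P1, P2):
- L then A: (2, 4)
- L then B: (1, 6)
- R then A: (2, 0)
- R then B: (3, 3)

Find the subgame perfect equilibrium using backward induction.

P1 plays R, P2 plays B after L and B after R; Payoff (3, 3)

Work:
Backward induction:
After L: P2 chooses B → P1 gets 1
After R: P2 chooses B → P1 gets 3
P1 chooses R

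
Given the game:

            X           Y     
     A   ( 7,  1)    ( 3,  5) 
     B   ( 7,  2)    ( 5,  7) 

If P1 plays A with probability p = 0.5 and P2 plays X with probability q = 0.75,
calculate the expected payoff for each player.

E[P1] = 6.25, E[P2] = 2.625

Work:
E[P1] = p·q·π₁(A,X) + p·(1-q)·π₁(A,Y) + (1-p)·q·π₁(B,X) + (1-p)·(1-q)·π₁(B,Y)
= 0.5·0.75·7 + 0.5·0.25·3 + 0.5·0.75·7 + 0.5·0.25·5
= 6.25

E[P2] = 2.625 (similar calculation)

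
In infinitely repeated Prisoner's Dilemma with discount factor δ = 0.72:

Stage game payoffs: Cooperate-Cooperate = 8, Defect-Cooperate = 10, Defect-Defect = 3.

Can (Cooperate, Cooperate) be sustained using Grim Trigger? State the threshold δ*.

δ* = 0.2857; since δ = 0.72 ≥ 0.2857, cooperation can be sustained

Work:
For Grim Trigger:
Cooperate forever: 8/(1-δ)
Defect then punished: 10 + 3·δ/(1-δ)
Need: 8/(1-δ) ≥ 10 + 3·δ/(1-δ)
Solving: δ ≥ (T-R)/(T-P) = (10-8)/(10-3) = 0.2857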